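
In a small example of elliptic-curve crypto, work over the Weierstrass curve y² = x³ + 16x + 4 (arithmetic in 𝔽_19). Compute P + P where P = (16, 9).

tangent at (16, 9): λ = (3·16² + 16)/(2·9) ≡ 5/18. 18⁻¹ ≡ 18 (mod 19), so λ ≡ 5·18 ≡ 14.
  x = λ² - 16 - 16 = 196 - 32 ≡ 12; y = λ·(16 - 12) - 9 ≡ 9. → (12, 9)

(12, 9)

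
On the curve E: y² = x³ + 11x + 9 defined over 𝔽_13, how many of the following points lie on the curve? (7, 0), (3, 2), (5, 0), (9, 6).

(7, 0): 0² ≡ 0, rhs ≡ 0 → on.
(3, 2): 2² ≡ 4, rhs ≡ 4 → on.
(5, 0): 0² ≡ 0, rhs ≡ 7 → off.
(9, 6): 6² ≡ 10, rhs ≡ 5 → off.

2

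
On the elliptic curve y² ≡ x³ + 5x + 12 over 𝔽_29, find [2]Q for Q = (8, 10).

(7, 10)

tangent at (8, 10): λ = (3·8² + 5)/(2·10) ≡ 23/20. 20⁻¹ ≡ 16 (mod 29), so λ ≡ 23·16 ≡ 20.
  x = λ² - 8 - 8 = 400 - 16 ≡ 7; y = λ·(8 - 7) - 10 ≡ 10. → (7, 10)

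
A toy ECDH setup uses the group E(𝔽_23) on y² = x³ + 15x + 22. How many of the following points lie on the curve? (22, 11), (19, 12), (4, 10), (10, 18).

2

(22, 11): 11² ≡ 6, rhs ≡ 6 → on.
(19, 12): 12² ≡ 6, rhs ≡ 13 → off.
(4, 10): 10² ≡ 8, rhs ≡ 8 → on.
(10, 18): 18² ≡ 2, rhs ≡ 22 → off.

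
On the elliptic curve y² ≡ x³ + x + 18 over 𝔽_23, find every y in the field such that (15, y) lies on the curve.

x³ + 1x + 18 = 3408 ≡ 4 (mod 23).
Square roots of 4 mod 23: 2 and 21 (since 2² = 4 ≡ 4).

2, 21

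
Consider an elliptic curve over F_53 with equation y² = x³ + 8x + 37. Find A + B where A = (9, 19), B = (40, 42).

(9, 19) + (40, 42). λ = (42 - 19)/(40 - 9) ≡ 23/31 mod 53. 31⁻¹ ≡ 12 (mod 53), so λ ≡ 11.
  x = λ² - 9 - 40 = 121 - 49 ≡ 19; y = λ·(9 - 19) - 19 ≡ 30. → (19, 30)

(19, 30)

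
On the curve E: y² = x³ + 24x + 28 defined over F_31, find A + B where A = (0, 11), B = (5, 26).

(4, 8)

(0, 11) + (5, 26). λ = (26 - 11)/(5 - 0) ≡ 15/5 mod 31. 5⁻¹ ≡ 25 (mod 31) since 5·25 = 125 ≡ 1, so λ ≡ 3.
  x = λ² - 0 - 5 = 9 - 5 ≡ 4; y = λ·(0 - 4) - 11 ≡ 8. → (4, 8)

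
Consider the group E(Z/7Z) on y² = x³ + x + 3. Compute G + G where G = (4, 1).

(6, 6)

tangent at (4, 1): λ = (3·4² + 1)/(2·1) ≡ 0/2. 2⁻¹ ≡ 4 (mod 7) since 2·4 = 8 ≡ 1, so λ ≡ 0·4 ≡ 0.
  x = λ² - 4 - 4 = 0 - 8 ≡ 6; y = λ·(4 - 6) - 1 ≡ 6. → (6, 6)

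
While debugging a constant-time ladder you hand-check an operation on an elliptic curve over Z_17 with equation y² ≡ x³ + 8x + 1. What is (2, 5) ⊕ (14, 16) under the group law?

(14, 1)

(2, 5) + (14, 16). λ = (16 - 5)/(14 - 2) ≡ 11/12 mod 17. 12⁻¹ ≡ 10 (mod 17), so λ ≡ 8.
  x = λ² - 2 - 14 = 64 - 16 ≡ 14; y = λ·(2 - 14) - 5 ≡ 1. → (14, 1)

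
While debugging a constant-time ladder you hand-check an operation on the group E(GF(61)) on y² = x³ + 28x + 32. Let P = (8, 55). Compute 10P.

Double-and-add on 10 = (1010)₂. Start with P = (8, 55) for the leading 1-bit.
double: tangent at (8, 55): λ = (3·8² + 28)/(2·55) ≡ 37/49. 49⁻¹ ≡ 5 (mod 61) since 49·5 = 245 ≡ 1, so λ ≡ 37·5 ≡ 2.
  x = λ² - 8 - 8 = 4 - 16 ≡ 49; y = λ·(8 - 49) - 55 ≡ 46. → (49, 46)
double: tangent at (49, 46): λ = (3·49² + 28)/(2·46) ≡ 33/31. 31⁻¹ ≡ 2 (mod 61) since 31·2 = 62 ≡ 1, so λ ≡ 33·2 ≡ 5.
  x = λ² - 49 - 49 = 25 - 98 ≡ 49; y = λ·(49 - 49) - 46 ≡ 15. → (49, 15)
add P: (49, 15) + (8, 55). λ = (55 - 15)/(8 - 49) ≡ 40/20 mod 61. 20⁻¹ ≡ 58 (mod 61), so λ ≡ 2.
  x = λ² - 49 - 8 = 4 - 57 ≡ 8; y = λ·(49 - 8) - 15 ≡ 6. → (8, 6)
double: tangent at (8, 6): λ = (3·8² + 28)/(2·6) ≡ 37/12. 12⁻¹ ≡ 56 (mod 61) since 12·56 = 672 ≡ 1, so λ ≡ 37·56 ≡ 59.
  x = λ² - 8 - 8 = 3481 - 16 ≡ 49; y = λ·(8 - 49) - 6 ≡ 15. → (49, 15)

(49, 15)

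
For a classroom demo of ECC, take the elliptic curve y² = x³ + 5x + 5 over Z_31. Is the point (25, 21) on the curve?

y² = 21² ≡ 7; x³ + 5x + 5 = 15755 ≡ 7 (mod 31). 7 = 7.

yes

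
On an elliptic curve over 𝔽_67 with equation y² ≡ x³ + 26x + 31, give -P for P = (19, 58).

(19, 9)

-(19, 58) = (19, -58 mod 67) = (19, 9).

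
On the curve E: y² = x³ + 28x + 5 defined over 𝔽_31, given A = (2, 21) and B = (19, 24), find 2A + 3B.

First 2A:
Repeated addition: build up to 2A.
2A: tangent at (2, 21): λ = (3·2² + 28)/(2·21) ≡ 9/11. 11⁻¹ ≡ 17 (mod 31) since 11·17 = 187 ≡ 1, so λ ≡ 9·17 ≡ 29.
  x = λ² - 2 - 2 = 841 - 4 ≡ 0; y = λ·(2 - 0) - 21 ≡ 6. → (0, 6)
2A = (0, 6).
Next 3B:
Repeated addition: build up to 3B.
2B: tangent at (19, 24): λ = (3·19² + 28)/(2·24) ≡ 26/17. 17⁻¹ ≡ 11 (mod 31), so λ ≡ 26·11 ≡ 7.
  x = λ² - 19 - 19 = 49 - 38 ≡ 11; y = λ·(19 - 11) - 24 ≡ 1. → (11, 1)
3B: (11, 1) + (19, 24). λ = (24 - 1)/(19 - 11) ≡ 23/8 mod 31. 8⁻¹ ≡ 4 (mod 31) since 8·4 = 32 ≡ 1, so λ ≡ 30.
  x = λ² - 11 - 19 = 900 - 30 ≡ 2; y = λ·(11 - 2) - 1 ≡ 21. → (2, 21)
3B = (2, 21).
Finally 2A + 3B:
(0, 6) + (2, 21). λ = (21 - 6)/(2 - 0) ≡ 15/2 mod 31. 2⁻¹ ≡ 16 (mod 31), so λ ≡ 23.
  x = λ² - 0 - 2 = 529 - 2 ≡ 0; y = λ·(0 - 0) - 6 ≡ 25. → (0, 25)

(0, 25)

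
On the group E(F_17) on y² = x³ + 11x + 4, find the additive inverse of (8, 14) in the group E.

-(8, 14) = (8, -14 mod 17) = (8, 3).

(8, 3)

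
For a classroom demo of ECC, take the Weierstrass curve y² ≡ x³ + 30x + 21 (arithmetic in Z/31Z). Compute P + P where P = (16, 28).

tangent at (16, 28): λ = (3·16² + 30)/(2·28) ≡ 23/25. 25⁻¹ ≡ 5 (mod 31) since 25·5 = 125 ≡ 1, so λ ≡ 23·5 ≡ 22.
  x = λ² - 16 - 16 = 484 - 32 ≡ 18; y = λ·(16 - 18) - 28 ≡ 21. → (18, 21)

(18, 21)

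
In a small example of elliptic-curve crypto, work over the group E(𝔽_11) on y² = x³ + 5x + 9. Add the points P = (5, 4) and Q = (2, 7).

(5, 4) + (2, 7). λ = (7 - 4)/(2 - 5) ≡ 3/8 mod 11. 8⁻¹ ≡ 7 (mod 11) since 8·7 = 56 ≡ 1, so λ ≡ 10.
  x = λ² - 5 - 2 = 100 - 7 ≡ 5; y = λ·(5 - 5) - 4 ≡ 7. → (5, 7)

(5, 7)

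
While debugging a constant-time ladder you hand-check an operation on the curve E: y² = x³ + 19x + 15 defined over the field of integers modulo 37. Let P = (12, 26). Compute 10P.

(6, 7)

Repeated addition: build up to 10P.
2P: tangent at (12, 26): λ = (3·12² + 19)/(2·26) ≡ 7/15. 15⁻¹ ≡ 5 (mod 37), so λ ≡ 7·5 ≡ 35.
  x = λ² - 12 - 12 = 1225 - 24 ≡ 17; y = λ·(12 - 17) - 26 ≡ 21. → (17, 21)
3P: (17, 21) + (12, 26). λ = (26 - 21)/(12 - 17) ≡ 5/32 mod 37. 32⁻¹ ≡ 22 (mod 37), so λ ≡ 36.
  x = λ² - 17 - 12 = 1296 - 29 ≡ 9; y = λ·(17 - 9) - 21 ≡ 8. → (9, 8)
4P: (9, 8) + (12, 26). λ = (26 - 8)/(12 - 9) ≡ 18/3 mod 37. 3⁻¹ ≡ 25 (mod 37), so λ ≡ 6.
  x = λ² - 9 - 12 = 36 - 21 ≡ 15; y = λ·(9 - 15) - 8 ≡ 30. → (15, 30)
5P: (15, 30) + (12, 26). λ = (26 - 30)/(12 - 15) ≡ 33/34 mod 37. 34⁻¹ ≡ 12 (mod 37) since 34·12 = 408 ≡ 1, so λ ≡ 26.
  x = λ² - 15 - 12 = 676 - 27 ≡ 20; y = λ·(15 - 20) - 30 ≡ 25. → (20, 25)
6P: (20, 25) + (12, 26). λ = (26 - 25)/(12 - 20) ≡ 1/29 mod 37. 29⁻¹ ≡ 23 (mod 37) since 29·23 = 667 ≡ 1, so λ ≡ 23.
  x = λ² - 20 - 12 = 529 - 32 ≡ 16; y = λ·(20 - 16) - 25 ≡ 30. → (16, 30)
7P: (16, 30) + (12, 26). λ = (26 - 30)/(12 - 16) ≡ 33/33 mod 37. 33⁻¹ ≡ 9 (mod 37), so λ ≡ 1.
  x = λ² - 16 - 12 = 1 - 28 ≡ 10; y = λ·(16 - 10) - 30 ≡ 13. → (10, 13)
8P: (10, 13) + (12, 26). λ = (26 - 13)/(12 - 10) ≡ 13/2 mod 37. 2⁻¹ ≡ 19 (mod 37) since 2·19 = 38 ≡ 1, so λ ≡ 25.
  x = λ² - 10 - 12 = 625 - 22 ≡ 11; y = λ·(10 - 11) - 13 ≡ 36. → (11, 36)
9P: (11, 36) + (12, 26). λ = (26 - 36)/(12 - 11) ≡ 27/1 mod 37. 1⁻¹ ≡ 1 (mod 37) since 1·1 = 1 ≡ 1, so λ ≡ 27.
  x = λ² - 11 - 12 = 729 - 23 ≡ 3; y = λ·(11 - 3) - 36 ≡ 32. → (3, 32)
10P: (3, 32) + (12, 26). λ = (26 - 32)/(12 - 3) ≡ 31/9 mod 37. 9⁻¹ ≡ 33 (mod 37), so λ ≡ 24.
  x = λ² - 3 - 12 = 576 - 15 ≡ 6; y = λ·(3 - 6) - 32 ≡ 7. → (6, 7)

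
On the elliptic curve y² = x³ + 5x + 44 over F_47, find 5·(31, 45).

Write P = (31, 45).
Repeated addition: build up to 5P.
2P: tangent at (31, 45): λ = (3·31² + 5)/(2·45) ≡ 21/43. 43⁻¹ ≡ 35 (mod 47), so λ ≡ 21·35 ≡ 30.
  x = λ² - 31 - 31 = 900 - 62 ≡ 39; y = λ·(31 - 39) - 45 ≡ 44. → (39, 44)
3P: (39, 44) + (31, 45). λ = (45 - 44)/(31 - 39) ≡ 1/39 mod 47. 39⁻¹ ≡ 41 (mod 47) since 39·41 = 1599 ≡ 1, so λ ≡ 41.
  x = λ² - 39 - 31 = 1681 - 70 ≡ 13; y = λ·(39 - 13) - 44 ≡ 35. → (13, 35)
4P: (13, 35) + (31, 45). λ = (45 - 35)/(31 - 13) ≡ 10/18 mod 47. 18⁻¹ ≡ 34 (mod 47), so λ ≡ 11.
  x = λ² - 13 - 31 = 121 - 44 ≡ 30; y = λ·(13 - 30) - 35 ≡ 13. → (30, 13)
5P: (30, 13) + (31, 45). λ = (45 - 13)/(31 - 30) ≡ 32/1 mod 47. 1⁻¹ ≡ 1 (mod 47), so λ ≡ 32.
  x = λ² - 30 - 31 = 1024 - 61 ≡ 23; y = λ·(30 - 23) - 13 ≡ 23. → (23, 23)

(23, 23)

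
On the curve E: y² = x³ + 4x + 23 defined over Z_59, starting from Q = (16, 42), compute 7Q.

(49, 24)

Repeated addition: build up to 7Q.
2Q: tangent at (16, 42): λ = (3·16² + 4)/(2·42) ≡ 5/25. 25⁻¹ ≡ 26 (mod 59), so λ ≡ 5·26 ≡ 12.
  x = λ² - 16 - 16 = 144 - 32 ≡ 53; y = λ·(16 - 53) - 42 ≡ 45. → (53, 45)
3Q: (53, 45) + (16, 42). λ = (42 - 45)/(16 - 53) ≡ 56/22 mod 59. 22⁻¹ ≡ 51 (mod 59) since 22·51 = 1122 ≡ 1, so λ ≡ 24.
  x = λ² - 53 - 16 = 576 - 69 ≡ 35; y = λ·(53 - 35) - 45 ≡ 33. → (35, 33)
4Q: (35, 33) + (16, 42). λ = (42 - 33)/(16 - 35) ≡ 9/40 mod 59. 40⁻¹ ≡ 31 (mod 59), so λ ≡ 43.
  x = λ² - 35 - 16 = 1849 - 51 ≡ 28; y = λ·(35 - 28) - 33 ≡ 32. → (28, 32)
5Q: (28, 32) + (16, 42). λ = (42 - 32)/(16 - 28) ≡ 10/47 mod 59. 47⁻¹ ≡ 54 (mod 59) since 47·54 = 2538 ≡ 1, so λ ≡ 9.
  x = λ² - 28 - 16 = 81 - 44 ≡ 37; y = λ·(28 - 37) - 32 ≡ 5. → (37, 5)
6Q: (37, 5) + (16, 42). λ = (42 - 5)/(16 - 37) ≡ 37/38 mod 59. 38⁻¹ ≡ 14 (mod 59), so λ ≡ 46.
  x = λ² - 37 - 16 = 2116 - 53 ≡ 57; y = λ·(37 - 57) - 5 ≡ 19. → (57, 19)
7Q: (57, 19) + (16, 42). λ = (42 - 19)/(16 - 57) ≡ 23/18 mod 59. 18⁻¹ ≡ 23 (mod 59), so λ ≡ 57.
  x = λ² - 57 - 16 = 3249 - 73 ≡ 49; y = λ·(57 - 49) - 19 ≡ 24. → (49, 24)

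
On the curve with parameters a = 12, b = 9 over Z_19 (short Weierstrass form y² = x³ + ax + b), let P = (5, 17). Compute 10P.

(0, 3)

Repeated addition: build up to 10P.
2P: tangent at (5, 17): λ = (3·5² + 12)/(2·17) ≡ 11/15. 15⁻¹ ≡ 14 (mod 19) since 15·14 = 210 ≡ 1, so λ ≡ 11·14 ≡ 2.
  x = λ² - 5 - 5 = 4 - 10 ≡ 13; y = λ·(5 - 13) - 17 ≡ 5. → (13, 5)
3P: (13, 5) + (5, 17). λ = (17 - 5)/(5 - 13) ≡ 12/11 mod 19. 11⁻¹ ≡ 7 (mod 19), so λ ≡ 8.
  x = λ² - 13 - 5 = 64 - 18 ≡ 8; y = λ·(13 - 8) - 5 ≡ 16. → (8, 16)
4P: (8, 16) + (5, 17). λ = (17 - 16)/(5 - 8) ≡ 1/16 mod 19. 16⁻¹ ≡ 6 (mod 19), so λ ≡ 6.
  x = λ² - 8 - 5 = 36 - 13 ≡ 4; y = λ·(8 - 4) - 16 ≡ 8. → (4, 8)
5P: (4, 8) + (5, 17). λ = (17 - 8)/(5 - 4) ≡ 9/1 mod 19. 1⁻¹ ≡ 1 (mod 19), so λ ≡ 9.
  x = λ² - 4 - 5 = 81 - 9 ≡ 15; y = λ·(4 - 15) - 8 ≡ 7. → (15, 7)
6P: (15, 7) + (5, 17). λ = (17 - 7)/(5 - 15) ≡ 10/9 mod 19. 9⁻¹ ≡ 17 (mod 19), so λ ≡ 18.
  x = λ² - 15 - 5 = 324 - 20 ≡ 0; y = λ·(15 - 0) - 7 ≡ 16. → (0, 16)
7P: (0, 16) + (5, 17). λ = (17 - 16)/(5 - 0) ≡ 1/5 mod 19. 5⁻¹ ≡ 4 (mod 19), so λ ≡ 4.
  x = λ² - 0 - 5 = 16 - 5 ≡ 11; y = λ·(0 - 11) - 16 ≡ 16. → (11, 16)
8P: (11, 16) + (5, 17). λ = (17 - 16)/(5 - 11) ≡ 1/13 mod 19. 13⁻¹ ≡ 3 (mod 19), so λ ≡ 3.
  x = λ² - 11 - 5 = 9 - 16 ≡ 12; y = λ·(11 - 12) - 16 ≡ 0. → (12, 0)
9P: (12, 0) + (5, 17). λ = (17 - 0)/(5 - 12) ≡ 17/12 mod 19. 12⁻¹ ≡ 8 (mod 19), so λ ≡ 3.
  x = λ² - 12 - 5 = 9 - 17 ≡ 11; y = λ·(12 - 11) - 0 ≡ 3. → (11, 3)
10P: (11, 3) + (5, 17). λ = (17 - 3)/(5 - 11) ≡ 14/13 mod 19. 13⁻¹ ≡ 3 (mod 19), so λ ≡ 4.
  x = λ² - 11 - 5 = 16 - 16 ≡ 0; y = λ·(11 - 0) - 3 ≡ 3. → (0, 3)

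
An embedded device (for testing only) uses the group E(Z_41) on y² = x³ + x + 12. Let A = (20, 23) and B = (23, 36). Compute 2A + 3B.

First 2A:
Repeated addition: build up to 2A.
2A: tangent at (20, 23): λ = (3·20² + 1)/(2·23) ≡ 12/5. 5⁻¹ ≡ 33 (mod 41), so λ ≡ 12·33 ≡ 27.
  x = λ² - 20 - 20 = 729 - 40 ≡ 33; y = λ·(20 - 33) - 23 ≡ 36. → (33, 36)
2A = (33, 36).
Next 3B:
Repeated addition: build up to 3B.
2B: tangent at (23, 36): λ = (3·23² + 1)/(2·36) ≡ 30/31. 31⁻¹ ≡ 4 (mod 41), so λ ≡ 30·4 ≡ 38.
  x = λ² - 23 - 23 = 1444 - 46 ≡ 4; y = λ·(23 - 4) - 36 ≡ 30. → (4, 30)
3B: (4, 30) + (23, 36). λ = (36 - 30)/(23 - 4) ≡ 6/19 mod 41. 19⁻¹ ≡ 13 (mod 41) since 19·13 = 247 ≡ 1, so λ ≡ 37.
  x = λ² - 4 - 23 = 1369 - 27 ≡ 30; y = λ·(4 - 30) - 30 ≡ 33. → (30, 33)
3B = (30, 33).
Finally 2A + 3B:
(33, 36) + (30, 33). λ = (33 - 36)/(30 - 33) ≡ 38/38 mod 41. 38⁻¹ ≡ 27 (mod 41), so λ ≡ 1.
  x = λ² - 33 - 30 = 1 - 63 ≡ 20; y = λ·(33 - 20) - 36 ≡ 18. → (20, 18)

(20, 18)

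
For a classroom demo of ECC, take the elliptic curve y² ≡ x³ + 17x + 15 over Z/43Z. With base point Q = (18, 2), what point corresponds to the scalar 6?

(26, 4)

Repeated addition: build up to 6Q.
2Q: tangent at (18, 2): λ = (3·18² + 17)/(2·2) ≡ 0/4. 4⁻¹ ≡ 11 (mod 43) since 4·11 = 44 ≡ 1, so λ ≡ 0·11 ≡ 0.
  x = λ² - 18 - 18 = 0 - 36 ≡ 7; y = λ·(18 - 7) - 2 ≡ 41. → (7, 41)
3Q: (7, 41) + (18, 2). λ = (2 - 41)/(18 - 7) ≡ 4/11 mod 43. 11⁻¹ ≡ 4 (mod 43) since 11·4 = 44 ≡ 1, so λ ≡ 16.
  x = λ² - 7 - 18 = 256 - 25 ≡ 16; y = λ·(7 - 16) - 41 ≡ 30. → (16, 30)
4Q: (16, 30) + (18, 2). λ = (2 - 30)/(18 - 16) ≡ 15/2 mod 43. 2⁻¹ ≡ 22 (mod 43), so λ ≡ 29.
  x = λ² - 16 - 18 = 841 - 34 ≡ 33; y = λ·(16 - 33) - 30 ≡ 36. → (33, 36)
5Q: (33, 36) + (18, 2). λ = (2 - 36)/(18 - 33) ≡ 9/28 mod 43. 28⁻¹ ≡ 20 (mod 43) since 28·20 = 560 ≡ 1, so λ ≡ 8.
  x = λ² - 33 - 18 = 64 - 51 ≡ 13; y = λ·(33 - 13) - 36 ≡ 38. → (13, 38)
6Q: (13, 38) + (18, 2). λ = (2 - 38)/(18 - 13) ≡ 7/5 mod 43. 5⁻¹ ≡ 26 (mod 43), so λ ≡ 10.
  x = λ² - 13 - 18 = 100 - 31 ≡ 26; y = λ·(13 - 26) - 38 ≡ 4. → (26, 4)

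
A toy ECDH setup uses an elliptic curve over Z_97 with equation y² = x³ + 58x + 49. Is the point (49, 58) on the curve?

y² = 58² ≡ 66; x³ + 58x + 49 = 120540 ≡ 66 (mod 97). 66 = 66.

yes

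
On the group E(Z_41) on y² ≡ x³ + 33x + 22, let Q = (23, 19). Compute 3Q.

(20, 20)

Repeated addition: build up to 3Q.
2Q: tangent at (23, 19): λ = (3·23² + 33)/(2·19) ≡ 21/38. 38⁻¹ ≡ 27 (mod 41), so λ ≡ 21·27 ≡ 34.
  x = λ² - 23 - 23 = 1156 - 46 ≡ 3; y = λ·(23 - 3) - 19 ≡ 5. → (3, 5)
3Q: (3, 5) + (23, 19). λ = (19 - 5)/(23 - 3) ≡ 14/20 mod 41. 20⁻¹ ≡ 39 (mod 41), so λ ≡ 13.
  x = λ² - 3 - 23 = 169 - 26 ≡ 20; y = λ·(3 - 20) - 5 ≡ 20. → (20, 20)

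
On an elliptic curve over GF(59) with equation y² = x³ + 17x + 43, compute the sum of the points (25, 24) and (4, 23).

(49, 17)

(25, 24) + (4, 23). λ = (23 - 24)/(4 - 25) ≡ 58/38 mod 59. 38⁻¹ ≡ 14 (mod 59), so λ ≡ 45.
  x = λ² - 25 - 4 = 2025 - 29 ≡ 49; y = λ·(25 - 49) - 24 ≡ 17. → (49, 17)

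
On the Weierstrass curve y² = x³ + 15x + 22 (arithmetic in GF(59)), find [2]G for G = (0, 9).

tangent at (0, 9): λ = (3·0² + 15)/(2·9) ≡ 15/18. 18⁻¹ ≡ 23 (mod 59), so λ ≡ 15·23 ≡ 50.
  x = λ² - 0 - 0 = 2500 - 0 ≡ 22; y = λ·(0 - 22) - 9 ≡ 12. → (22, 12)

(22, 12)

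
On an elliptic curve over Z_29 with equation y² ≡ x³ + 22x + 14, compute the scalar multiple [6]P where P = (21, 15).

O

Double-and-add on 6 = (110)₂. Start with P = (21, 15) for the leading 1-bit.
double: tangent at (21, 15): λ = (3·21² + 22)/(2·15) ≡ 11/1. 1⁻¹ ≡ 1 (mod 29) since 1·1 = 1 ≡ 1, so λ ≡ 11·1 ≡ 11.
  x = λ² - 21 - 21 = 121 - 42 ≡ 21; y = λ·(21 - 21) - 15 ≡ 14. → (21, 14)
add P: (21, 14) + (21, 15): same x and y₁ ≡ -y₂, so the sum is O.
double: O + O = O (identity).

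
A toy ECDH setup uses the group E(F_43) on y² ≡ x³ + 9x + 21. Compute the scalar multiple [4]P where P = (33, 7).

Double-and-add on 4 = (100)₂. Start with P = (33, 7) for the leading 1-bit.
double: tangent at (33, 7): λ = (3·33² + 9)/(2·7) ≡ 8/14. 14⁻¹ ≡ 40 (mod 43) since 14·40 = 560 ≡ 1, so λ ≡ 8·40 ≡ 19.
  x = λ² - 33 - 33 = 361 - 66 ≡ 37; y = λ·(33 - 37) - 7 ≡ 3. → (37, 3)
double: tangent at (37, 3): λ = (3·37² + 9)/(2·3) ≡ 31/6. 6⁻¹ ≡ 36 (mod 43), so λ ≡ 31·36 ≡ 41.
  x = λ² - 37 - 37 = 1681 - 74 ≡ 16; y = λ·(37 - 16) - 3 ≡ 41. → (16, 41)

(16, 41)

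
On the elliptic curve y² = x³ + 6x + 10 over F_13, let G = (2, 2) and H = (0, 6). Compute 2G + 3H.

First 2G:
Repeated addition: build up to 2G.
2G: tangent at (2, 2): λ = (3·2² + 6)/(2·2) ≡ 5/4. 4⁻¹ ≡ 10 (mod 13), so λ ≡ 5·10 ≡ 11.
  x = λ² - 2 - 2 = 121 - 4 ≡ 0; y = λ·(2 - 0) - 2 ≡ 7. → (0, 7)
2G = (0, 7).
Next 3H:
Repeated addition: build up to 3H.
2H: tangent at (0, 6): λ = (3·0² + 6)/(2·6) ≡ 6/12. 12⁻¹ ≡ 12 (mod 13), so λ ≡ 6·12 ≡ 7.
  x = λ² - 0 - 0 = 49 - 0 ≡ 10; y = λ·(0 - 10) - 6 ≡ 2. → (10, 2)
3H: (10, 2) + (0, 6). λ = (6 - 2)/(0 - 10) ≡ 4/3 mod 13. 3⁻¹ ≡ 9 (mod 13), so λ ≡ 10.
  x = λ² - 10 - 0 = 100 - 10 ≡ 12; y = λ·(10 - 12) - 2 ≡ 4. → (12, 4)
3H = (12, 4).
Finally 2G + 3H:
(0, 7) + (12, 4). λ = (4 - 7)/(12 - 0) ≡ 10/12 mod 13. 12⁻¹ ≡ 12 (mod 13), so λ ≡ 3.
  x = λ² - 0 - 12 = 9 - 12 ≡ 10; y = λ·(0 - 10) - 7 ≡ 2. → (10, 2)

(10, 2)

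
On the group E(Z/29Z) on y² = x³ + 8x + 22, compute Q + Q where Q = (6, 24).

(17, 5)

tangent at (6, 24): λ = (3·6² + 8)/(2·24) ≡ 0/19. 19⁻¹ ≡ 26 (mod 29) since 19·26 = 494 ≡ 1, so λ ≡ 0·26 ≡ 0.
  x = λ² - 6 - 6 = 0 - 12 ≡ 17; y = λ·(6 - 17) - 24 ≡ 5. → (17, 5)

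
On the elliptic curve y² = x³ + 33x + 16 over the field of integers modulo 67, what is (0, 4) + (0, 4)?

(39, 11)

tangent at (0, 4): λ = (3·0² + 33)/(2·4) ≡ 33/8. 8⁻¹ ≡ 42 (mod 67) since 8·42 = 336 ≡ 1, so λ ≡ 33·42 ≡ 46.
  x = λ² - 0 - 0 = 2116 - 0 ≡ 39; y = λ·(0 - 39) - 4 ≡ 11. → (39, 11)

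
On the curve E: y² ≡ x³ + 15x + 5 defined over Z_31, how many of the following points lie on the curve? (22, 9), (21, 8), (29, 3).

1

(22, 9): 9² ≡ 19, rhs ≡ 9 → off.
(21, 8): 8² ≡ 2, rhs ≡ 2 → on.
(29, 3): 3² ≡ 9, rhs ≡ 29 → off.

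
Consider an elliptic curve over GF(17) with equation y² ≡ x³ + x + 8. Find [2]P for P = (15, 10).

(2, 1)

tangent at (15, 10): λ = (3·15² + 1)/(2·10) ≡ 13/3. 3⁻¹ ≡ 6 (mod 17) since 3·6 = 18 ≡ 1, so λ ≡ 13·6 ≡ 10.
  x = λ² - 15 - 15 = 100 - 30 ≡ 2; y = λ·(15 - 2) - 10 ≡ 1. → (2, 1)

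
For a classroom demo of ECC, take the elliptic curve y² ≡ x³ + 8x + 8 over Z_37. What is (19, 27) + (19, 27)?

(32, 18)

tangent at (19, 27): λ = (3·19² + 8)/(2·27) ≡ 18/17. 17⁻¹ ≡ 24 (mod 37) since 17·24 = 408 ≡ 1, so λ ≡ 18·24 ≡ 25.
  x = λ² - 19 - 19 = 625 - 38 ≡ 32; y = λ·(19 - 32) - 27 ≡ 18. → (32, 18)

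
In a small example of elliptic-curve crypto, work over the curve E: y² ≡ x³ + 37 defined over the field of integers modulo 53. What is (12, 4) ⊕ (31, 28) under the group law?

(12, 4) + (31, 28). λ = (28 - 4)/(31 - 12) ≡ 24/19 mod 53. 19⁻¹ ≡ 14 (mod 53), so λ ≡ 18.
  x = λ² - 12 - 31 = 324 - 43 ≡ 16; y = λ·(12 - 16) - 4 ≡ 30. → (16, 30)

(16, 30)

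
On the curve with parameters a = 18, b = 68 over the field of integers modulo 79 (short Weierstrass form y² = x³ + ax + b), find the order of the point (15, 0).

2P: (15, 0) + (15, 0): same x and y₁ ≡ -y₂, so the sum is ∞.
2P = ∞, so the order is 2.

2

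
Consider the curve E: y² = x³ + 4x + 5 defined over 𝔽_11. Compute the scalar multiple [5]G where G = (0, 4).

Repeated addition: build up to 5G.
2G: tangent at (0, 4): λ = (3·0² + 4)/(2·4) ≡ 4/8. 8⁻¹ ≡ 7 (mod 11), so λ ≡ 4·7 ≡ 6.
  x = λ² - 0 - 0 = 36 - 0 ≡ 3; y = λ·(0 - 3) - 4 ≡ 0. → (3, 0)
3G: (3, 0) + (0, 4). λ = (4 - 0)/(0 - 3) ≡ 4/8 mod 11. 8⁻¹ ≡ 7 (mod 11), so λ ≡ 6.
  x = λ² - 3 - 0 = 36 - 3 ≡ 0; y = λ·(3 - 0) - 0 ≡ 7. → (0, 7)
4G: (0, 7) + (0, 4): same x and y₁ ≡ -y₂, so the sum is the point at infinity.
5G: the point at infinity + (0, 4) = (0, 4) (identity).

(0, 4)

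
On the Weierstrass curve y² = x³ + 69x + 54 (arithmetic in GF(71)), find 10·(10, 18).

Write P = (10, 18).
Repeated addition: build up to 10P.
2P: tangent at (10, 18): λ = (3·10² + 69)/(2·18) ≡ 14/36. 36⁻¹ ≡ 2 (mod 71), so λ ≡ 14·2 ≡ 28.
  x = λ² - 10 - 10 = 784 - 20 ≡ 54; y = λ·(10 - 54) - 18 ≡ 28. → (54, 28)
3P: (54, 28) + (10, 18). λ = (18 - 28)/(10 - 54) ≡ 61/27 mod 71. 27⁻¹ ≡ 50 (mod 71) since 27·50 = 1350 ≡ 1, so λ ≡ 68.
  x = λ² - 54 - 10 = 4624 - 64 ≡ 16; y = λ·(54 - 16) - 28 ≡ 0. → (16, 0)
4P: (16, 0) + (10, 18). λ = (18 - 0)/(10 - 16) ≡ 18/65 mod 71. 65⁻¹ ≡ 59 (mod 71) since 65·59 = 3835 ≡ 1, so λ ≡ 68.
  x = λ² - 16 - 10 = 4624 - 26 ≡ 54; y = λ·(16 - 54) - 0 ≡ 43. → (54, 43)
5P: (54, 43) + (10, 18). λ = (18 - 43)/(10 - 54) ≡ 46/27 mod 71. 27⁻¹ ≡ 50 (mod 71), so λ ≡ 28.
  x = λ² - 54 - 10 = 784 - 64 ≡ 10; y = λ·(54 - 10) - 43 ≡ 53. → (10, 53)
6P: (10, 53) + (10, 18): same x and y₁ ≡ -y₂, so the sum is O.
7P: O + (10, 18) = (10, 18) (identity).
8P: tangent at (10, 18): λ = (3·10² + 69)/(2·18) ≡ 14/36. 36⁻¹ ≡ 2 (mod 71) since 36·2 = 72 ≡ 1, so λ ≡ 14·2 ≡ 28.
  x = λ² - 10 - 10 = 784 - 20 ≡ 54; y = λ·(10 - 54) - 18 ≡ 28. → (54, 28)
9P: (54, 28) + (10, 18). λ = (18 - 28)/(10 - 54) ≡ 61/27 mod 71. 27⁻¹ ≡ 50 (mod 71), so λ ≡ 68.
  x = λ² - 54 - 10 = 4624 - 64 ≡ 16; y = λ·(54 - 16) - 28 ≡ 0. → (16, 0)
10P: (16, 0) + (10, 18). λ = (18 - 0)/(10 - 16) ≡ 18/65 mod 71. 65⁻¹ ≡ 59 (mod 71), so λ ≡ 68.
  x = λ² - 16 - 10 = 4624 - 26 ≡ 54; y = λ·(16 - 54) - 0 ≡ 43. → (54, 43)

(54, 43)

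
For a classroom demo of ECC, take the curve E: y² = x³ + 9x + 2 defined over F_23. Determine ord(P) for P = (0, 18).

2P: tangent at (0, 18): λ = (3·0² + 9)/(2·18) ≡ 9/13. 13⁻¹ ≡ 16 (mod 23) since 13·16 = 208 ≡ 1, so λ ≡ 9·16 ≡ 6.
  x = λ² - 0 - 0 = 36 - 0 ≡ 13; y = λ·(0 - 13) - 18 ≡ 19. → (13, 19)
3P: (13, 19) + (0, 18). λ = (18 - 19)/(0 - 13) ≡ 22/10 mod 23. 10⁻¹ ≡ 7 (mod 23), so λ ≡ 16.
  x = λ² - 13 - 0 = 256 - 13 ≡ 13; y = λ·(13 - 13) - 19 ≡ 4. → (13, 4)
4P: (13, 4) + (0, 18). λ = (18 - 4)/(0 - 13) ≡ 14/10 mod 23. 10⁻¹ ≡ 7 (mod 23), so λ ≡ 6.
  x = λ² - 13 - 0 = 36 - 13 ≡ 0; y = λ·(13 - 0) - 4 ≡ 5. → (0, 5)
5P: (0, 5) + (0, 18): same x and y₁ ≡ -y₂, so the sum is O.
5P = O, so the order is 5.

5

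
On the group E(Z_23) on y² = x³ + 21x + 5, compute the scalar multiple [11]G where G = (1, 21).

(9, 7)

Repeated addition: build up to 11G.
2G: tangent at (1, 21): λ = (3·1² + 21)/(2·21) ≡ 1/19. 19⁻¹ ≡ 17 (mod 23), so λ ≡ 1·17 ≡ 17.
  x = λ² - 1 - 1 = 289 - 2 ≡ 11; y = λ·(1 - 11) - 21 ≡ 16. → (11, 16)
3G: (11, 16) + (1, 21). λ = (21 - 16)/(1 - 11) ≡ 5/13 mod 23. 13⁻¹ ≡ 16 (mod 23), so λ ≡ 11.
  x = λ² - 11 - 1 = 121 - 12 ≡ 17; y = λ·(11 - 17) - 16 ≡ 10. → (17, 10)
4G: (17, 10) + (1, 21). λ = (21 - 10)/(1 - 17) ≡ 11/7 mod 23. 7⁻¹ ≡ 10 (mod 23), so λ ≡ 18.
  x = λ² - 17 - 1 = 324 - 18 ≡ 7; y = λ·(17 - 7) - 10 ≡ 9. → (7, 9)
5G: (7, 9) + (1, 21). λ = (21 - 9)/(1 - 7) ≡ 12/17 mod 23. 17⁻¹ ≡ 19 (mod 23), so λ ≡ 21.
  x = λ² - 7 - 1 = 441 - 8 ≡ 19; y = λ·(7 - 19) - 9 ≡ 15. → (19, 15)
6G: (19, 15) + (1, 21). λ = (21 - 15)/(1 - 19) ≡ 6/5 mod 23. 5⁻¹ ≡ 14 (mod 23), so λ ≡ 15.
  x = λ² - 19 - 1 = 225 - 20 ≡ 21; y = λ·(19 - 21) - 15 ≡ 1. → (21, 1)
7G: (21, 1) + (1, 21). λ = (21 - 1)/(1 - 21) ≡ 20/3 mod 23. 3⁻¹ ≡ 8 (mod 23), so λ ≡ 22.
  x = λ² - 21 - 1 = 484 - 22 ≡ 2; y = λ·(21 - 2) - 1 ≡ 3. → (2, 3)
8G: (2, 3) + (1, 21). λ = (21 - 3)/(1 - 2) ≡ 18/22 mod 23. 22⁻¹ ≡ 22 (mod 23) since 22·22 = 484 ≡ 1, so λ ≡ 5.
  x = λ² - 2 - 1 = 25 - 3 ≡ 22; y = λ·(2 - 22) - 3 ≡ 12. → (22, 12)
9G: (22, 12) + (1, 21). λ = (21 - 12)/(1 - 22) ≡ 9/2 mod 23. 2⁻¹ ≡ 12 (mod 23) since 2·12 = 24 ≡ 1, so λ ≡ 16.
  x = λ² - 22 - 1 = 256 - 23 ≡ 3; y = λ·(22 - 3) - 12 ≡ 16. → (3, 16)
10G: (3, 16) + (1, 21). λ = (21 - 16)/(1 - 3) ≡ 5/21 mod 23. 21⁻¹ ≡ 11 (mod 23), so λ ≡ 9.
  x = λ² - 3 - 1 = 81 - 4 ≡ 8; y = λ·(3 - 8) - 16 ≡ 8. → (8, 8)
11G: (8, 8) + (1, 21). λ = (21 - 8)/(1 - 8) ≡ 13/16 mod 23. 16⁻¹ ≡ 13 (mod 23), so λ ≡ 8.
  x = λ² - 8 - 1 = 64 - 9 ≡ 9; y = λ·(8 - 9) - 8 ≡ 7. → (9, 7)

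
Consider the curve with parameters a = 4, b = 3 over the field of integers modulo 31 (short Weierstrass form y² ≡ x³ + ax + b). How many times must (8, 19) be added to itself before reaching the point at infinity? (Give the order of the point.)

9

2P: tangent at (8, 19): λ = (3·8² + 4)/(2·19) ≡ 10/7. 7⁻¹ ≡ 9 (mod 31), so λ ≡ 10·9 ≡ 28.
  x = λ² - 8 - 8 = 784 - 16 ≡ 24; y = λ·(8 - 24) - 19 ≡ 29. → (24, 29)
3P: (24, 29) + (8, 19). λ = (19 - 29)/(8 - 24) ≡ 21/15 mod 31. 15⁻¹ ≡ 29 (mod 31) since 15·29 = 435 ≡ 1, so λ ≡ 20.
  x = λ² - 24 - 8 = 400 - 32 ≡ 27; y = λ·(24 - 27) - 29 ≡ 4. → (27, 4)
4P: (27, 4) + (8, 19). λ = (19 - 4)/(8 - 27) ≡ 15/12 mod 31. 12⁻¹ ≡ 13 (mod 31), so λ ≡ 9.
  x = λ² - 27 - 8 = 81 - 35 ≡ 15; y = λ·(27 - 15) - 4 ≡ 11. → (15, 11)
5P: (15, 11) + (8, 19). λ = (19 - 11)/(8 - 15) ≡ 8/24 mod 31. 24⁻¹ ≡ 22 (mod 31) since 24·22 = 528 ≡ 1, so λ ≡ 21.
  x = λ² - 15 - 8 = 441 - 23 ≡ 15; y = λ·(15 - 15) - 11 ≡ 20. → (15, 20)
6P: (15, 20) + (8, 19). λ = (19 - 20)/(8 - 15) ≡ 30/24 mod 31. 24⁻¹ ≡ 22 (mod 31) since 24·22 = 528 ≡ 1, so λ ≡ 9.
  x = λ² - 15 - 8 = 81 - 23 ≡ 27; y = λ·(15 - 27) - 20 ≡ 27. → (27, 27)
7P: (27, 27) + (8, 19). λ = (19 - 27)/(8 - 27) ≡ 23/12 mod 31. 12⁻¹ ≡ 13 (mod 31), so λ ≡ 20.
  x = λ² - 27 - 8 = 400 - 35 ≡ 24; y = λ·(27 - 24) - 27 ≡ 2. → (24, 2)
8P: (24, 2) + (8, 19). λ = (19 - 2)/(8 - 24) ≡ 17/15 mod 31. 15⁻¹ ≡ 29 (mod 31) since 15·29 = 435 ≡ 1, so λ ≡ 28.
  x = λ² - 24 - 8 = 784 - 32 ≡ 8; y = λ·(24 - 8) - 2 ≡ 12. → (8, 12)
9P: (8, 12) + (8, 19): same x and y₁ ≡ -y₂, so the sum is the point at infinity.
9P = the point at infinity, so the order is 9.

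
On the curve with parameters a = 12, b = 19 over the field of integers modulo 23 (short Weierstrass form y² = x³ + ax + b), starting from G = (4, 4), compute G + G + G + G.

Double-and-add on 4 = (100)₂. Start with G = (4, 4) for the leading 1-bit.
double: tangent at (4, 4): λ = (3·4² + 12)/(2·4) ≡ 14/8. 8⁻¹ ≡ 3 (mod 23), so λ ≡ 14·3 ≡ 19.
  x = λ² - 4 - 4 = 361 - 8 ≡ 8; y = λ·(4 - 8) - 4 ≡ 12. → (8, 12)
double: tangent at (8, 12): λ = (3·8² + 12)/(2·12) ≡ 20/1. 1⁻¹ ≡ 1 (mod 23), so λ ≡ 20·1 ≡ 20.
  x = λ² - 8 - 8 = 400 - 16 ≡ 16; y = λ·(8 - 16) - 12 ≡ 12. → (16, 12)

(16, 12)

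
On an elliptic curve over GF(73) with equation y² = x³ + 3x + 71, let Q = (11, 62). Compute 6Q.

(16, 45)

Double-and-add on 6 = (110)₂. Start with Q = (11, 62) for the leading 1-bit.
double: tangent at (11, 62): λ = (3·11² + 3)/(2·62) ≡ 1/51. 51⁻¹ ≡ 63 (mod 73), so λ ≡ 1·63 ≡ 63.
  x = λ² - 11 - 11 = 3969 - 22 ≡ 5; y = λ·(11 - 5) - 62 ≡ 24. → (5, 24)
add Q: (5, 24) + (11, 62). λ = (62 - 24)/(11 - 5) ≡ 38/6 mod 73. 6⁻¹ ≡ 61 (mod 73), so λ ≡ 55.
  x = λ² - 5 - 11 = 3025 - 16 ≡ 16; y = λ·(5 - 16) - 24 ≡ 28. → (16, 28)
double: tangent at (16, 28): λ = (3·16² + 3)/(2·28) ≡ 41/56. 56⁻¹ ≡ 30 (mod 73) since 56·30 = 1680 ≡ 1, so λ ≡ 41·30 ≡ 62.
  x = λ² - 16 - 16 = 3844 - 32 ≡ 16; y = λ·(16 - 16) - 28 ≡ 45. → (16, 45)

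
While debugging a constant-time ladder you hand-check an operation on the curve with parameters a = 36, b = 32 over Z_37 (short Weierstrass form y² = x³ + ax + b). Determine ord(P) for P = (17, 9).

2P: tangent at (17, 9): λ = (3·17² + 36)/(2·9) ≡ 15/18. 18⁻¹ ≡ 35 (mod 37) since 18·35 = 630 ≡ 1, so λ ≡ 15·35 ≡ 7.
  x = λ² - 17 - 17 = 49 - 34 ≡ 15; y = λ·(17 - 15) - 9 ≡ 5. → (15, 5)
3P: (15, 5) + (17, 9). λ = (9 - 5)/(17 - 15) ≡ 4/2 mod 37. 2⁻¹ ≡ 19 (mod 37), so λ ≡ 2.
  x = λ² - 15 - 17 = 4 - 32 ≡ 9; y = λ·(15 - 9) - 5 ≡ 7. → (9, 7)
4P: (9, 7) + (17, 9). λ = (9 - 7)/(17 - 9) ≡ 2/8 mod 37. 8⁻¹ ≡ 14 (mod 37), so λ ≡ 28.
  x = λ² - 9 - 17 = 784 - 26 ≡ 18; y = λ·(9 - 18) - 7 ≡ 0. → (18, 0)
5P: (18, 0) + (17, 9). λ = (9 - 0)/(17 - 18) ≡ 9/36 mod 37. 36⁻¹ ≡ 36 (mod 37), so λ ≡ 28.
  x = λ² - 18 - 17 = 784 - 35 ≡ 9; y = λ·(18 - 9) - 0 ≡ 30. → (9, 30)
6P: (9, 30) + (17, 9). λ = (9 - 30)/(17 - 9) ≡ 16/8 mod 37. 8⁻¹ ≡ 14 (mod 37), so λ ≡ 2.
  x = λ² - 9 - 17 = 4 - 26 ≡ 15; y = λ·(9 - 15) - 30 ≡ 32. → (15, 32)
7P: (15, 32) + (17, 9). λ = (9 - 32)/(17 - 15) ≡ 14/2 mod 37. 2⁻¹ ≡ 19 (mod 37), so λ ≡ 7.
  x = λ² - 15 - 17 = 49 - 32 ≡ 17; y = λ·(15 - 17) - 32 ≡ 28. → (17, 28)
8P: (17, 28) + (17, 9): same x and y₁ ≡ -y₂, so the sum is 𝒪.
8P = 𝒪, so the order is 8.

8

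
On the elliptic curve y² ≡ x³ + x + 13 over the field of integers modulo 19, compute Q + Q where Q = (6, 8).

(14, 4)

tangent at (6, 8): λ = (3·6² + 1)/(2·8) ≡ 14/16. 16⁻¹ ≡ 6 (mod 19), so λ ≡ 14·6 ≡ 8.
  x = λ² - 6 - 6 = 64 - 12 ≡ 14; y = λ·(6 - 14) - 8 ≡ 4. → (14, 4)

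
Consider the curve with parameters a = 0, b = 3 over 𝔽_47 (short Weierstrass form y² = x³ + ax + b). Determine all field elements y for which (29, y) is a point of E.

none

x³ + 0x + 3 = 24392 ≡ 46 (mod 47).
46 is a non-residue mod 47; no y exists.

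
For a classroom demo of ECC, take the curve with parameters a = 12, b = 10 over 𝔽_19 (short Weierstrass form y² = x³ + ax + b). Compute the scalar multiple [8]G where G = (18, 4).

O

Repeated addition: build up to 8G.
2G: tangent at (18, 4): λ = (3·18² + 12)/(2·4) ≡ 15/8. 8⁻¹ ≡ 12 (mod 19) since 8·12 = 96 ≡ 1, so λ ≡ 15·12 ≡ 9.
  x = λ² - 18 - 18 = 81 - 36 ≡ 7; y = λ·(18 - 7) - 4 ≡ 0. → (7, 0)
3G: (7, 0) + (18, 4). λ = (4 - 0)/(18 - 7) ≡ 4/11 mod 19. 11⁻¹ ≡ 7 (mod 19) since 11·7 = 77 ≡ 1, so λ ≡ 9.
  x = λ² - 7 - 18 = 81 - 25 ≡ 18; y = λ·(7 - 18) - 0 ≡ 15. → (18, 15)
4G: (18, 15) + (18, 4): same x and y₁ ≡ -y₂, so the sum is ∞.
5G: ∞ + (18, 4) = (18, 4) (identity).
6G: tangent at (18, 4): λ = (3·18² + 12)/(2·4) ≡ 15/8. 8⁻¹ ≡ 12 (mod 19), so λ ≡ 15·12 ≡ 9.
  x = λ² - 18 - 18 = 81 - 36 ≡ 7; y = λ·(18 - 7) - 4 ≡ 0. → (7, 0)
7G: (7, 0) + (18, 4). λ = (4 - 0)/(18 - 7) ≡ 4/11 mod 19. 11⁻¹ ≡ 7 (mod 19) since 11·7 = 77 ≡ 1, so λ ≡ 9.
  x = λ² - 7 - 18 = 81 - 25 ≡ 18; y = λ·(7 - 18) - 0 ≡ 15. → (18, 15)
8G: (18, 15) + (18, 4): same x and y₁ ≡ -y₂, so the sum is ∞.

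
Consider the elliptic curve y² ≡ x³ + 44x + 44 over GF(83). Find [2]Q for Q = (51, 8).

(45, 40)

tangent at (51, 8): λ = (3·51² + 44)/(2·8) ≡ 45/16. 16⁻¹ ≡ 26 (mod 83), so λ ≡ 45·26 ≡ 8.
  x = λ² - 51 - 51 = 64 - 102 ≡ 45; y = λ·(51 - 45) - 8 ≡ 40. → (45, 40)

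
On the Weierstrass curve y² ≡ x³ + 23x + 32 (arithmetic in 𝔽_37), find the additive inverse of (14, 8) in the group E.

-(14, 8) = (14, -8 mod 37) = (14, 29).

(14, 29)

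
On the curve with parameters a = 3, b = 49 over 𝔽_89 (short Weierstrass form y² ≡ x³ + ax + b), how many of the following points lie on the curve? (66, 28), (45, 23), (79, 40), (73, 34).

3

(66, 28): 28² ≡ 72, rhs ≡ 6 → off.
(45, 23): 23² ≡ 84, rhs ≡ 84 → on.
(79, 40): 40² ≡ 87, rhs ≡ 87 → on.
(73, 34): 34² ≡ 88, rhs ≡ 88 → on.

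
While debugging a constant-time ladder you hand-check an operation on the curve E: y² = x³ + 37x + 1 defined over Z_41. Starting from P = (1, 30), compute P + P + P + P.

(17, 34)

Double-and-add on 4 = (100)₂. Start with P = (1, 30) for the leading 1-bit.
double: tangent at (1, 30): λ = (3·1² + 37)/(2·30) ≡ 40/19. 19⁻¹ ≡ 13 (mod 41), so λ ≡ 40·13 ≡ 28.
  x = λ² - 1 - 1 = 784 - 2 ≡ 3; y = λ·(1 - 3) - 30 ≡ 37. → (3, 37)
double: tangent at (3, 37): λ = (3·3² + 37)/(2·37) ≡ 23/33. 33⁻¹ ≡ 5 (mod 41), so λ ≡ 23·5 ≡ 33.
  x = λ² - 3 - 3 = 1089 - 6 ≡ 17; y = λ·(3 - 17) - 37 ≡ 34. → (17, 34)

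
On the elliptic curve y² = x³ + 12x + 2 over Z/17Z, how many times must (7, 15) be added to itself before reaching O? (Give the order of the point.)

2P: tangent at (7, 15): λ = (3·7² + 12)/(2·15) ≡ 6/13. 13⁻¹ ≡ 4 (mod 17) since 13·4 = 52 ≡ 1, so λ ≡ 6·4 ≡ 7.
  x = λ² - 7 - 7 = 49 - 14 ≡ 1; y = λ·(7 - 1) - 15 ≡ 10. → (1, 10)
3P: (1, 10) + (7, 15). λ = (15 - 10)/(7 - 1) ≡ 5/6 mod 17. 6⁻¹ ≡ 3 (mod 17) since 6·3 = 18 ≡ 1, so λ ≡ 15.
  x = λ² - 1 - 7 = 225 - 8 ≡ 13; y = λ·(1 - 13) - 10 ≡ 14. → (13, 14)
4P: (13, 14) + (7, 15). λ = (15 - 14)/(7 - 13) ≡ 1/11 mod 17. 11⁻¹ ≡ 14 (mod 17) since 11·14 = 154 ≡ 1, so λ ≡ 14.
  x = λ² - 13 - 7 = 196 - 20 ≡ 6; y = λ·(13 - 6) - 14 ≡ 16. → (6, 16)
5P: (6, 16) + (7, 15). λ = (15 - 16)/(7 - 6) ≡ 16/1 mod 17. 1⁻¹ ≡ 1 (mod 17) since 1·1 = 1 ≡ 1, so λ ≡ 16.
  x = λ² - 6 - 7 = 256 - 13 ≡ 5; y = λ·(6 - 5) - 16 ≡ 0. → (5, 0)
6P: (5, 0) + (7, 15). λ = (15 - 0)/(7 - 5) ≡ 15/2 mod 17. 2⁻¹ ≡ 9 (mod 17), so λ ≡ 16.
  x = λ² - 5 - 7 = 256 - 12 ≡ 6; y = λ·(5 - 6) - 0 ≡ 1. → (6, 1)
7P: (6, 1) + (7, 15). λ = (15 - 1)/(7 - 6) ≡ 14/1 mod 17. 1⁻¹ ≡ 1 (mod 17), so λ ≡ 14.
  x = λ² - 6 - 7 = 196 - 13 ≡ 13; y = λ·(6 - 13) - 1 ≡ 3. → (13, 3)
8P: (13, 3) + (7, 15). λ = (15 - 3)/(7 - 13) ≡ 12/11 mod 17. 11⁻¹ ≡ 14 (mod 17), so λ ≡ 15.
  x = λ² - 13 - 7 = 225 - 20 ≡ 1; y = λ·(13 - 1) - 3 ≡ 7. → (1, 7)
9P: (1, 7) + (7, 15). λ = (15 - 7)/(7 - 1) ≡ 8/6 mod 17. 6⁻¹ ≡ 3 (mod 17) since 6·3 = 18 ≡ 1, so λ ≡ 7.
  x = λ² - 1 - 7 = 49 - 8 ≡ 7; y = λ·(1 - 7) - 7 ≡ 2. → (7, 2)
10P: (7, 2) + (7, 15): same x and y₁ ≡ -y₂, so the sum is O.
10P = O, so the order is 10.

10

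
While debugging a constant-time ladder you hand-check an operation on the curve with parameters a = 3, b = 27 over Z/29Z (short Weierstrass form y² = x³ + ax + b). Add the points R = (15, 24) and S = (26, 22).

(12, 15)

(15, 24) + (26, 22). λ = (22 - 24)/(26 - 15) ≡ 27/11 mod 29. 11⁻¹ ≡ 8 (mod 29) since 11·8 = 88 ≡ 1, so λ ≡ 13.
  x = λ² - 15 - 26 = 169 - 41 ≡ 12; y = λ·(15 - 12) - 24 ≡ 15. → (12, 15)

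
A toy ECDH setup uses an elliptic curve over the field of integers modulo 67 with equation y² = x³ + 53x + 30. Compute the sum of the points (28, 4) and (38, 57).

(11, 66)

(28, 4) + (38, 57). λ = (57 - 4)/(38 - 28) ≡ 53/10 mod 67. 10⁻¹ ≡ 47 (mod 67), so λ ≡ 12.
  x = λ² - 28 - 38 = 144 - 66 ≡ 11; y = λ·(28 - 11) - 4 ≡ 66. → (11, 66)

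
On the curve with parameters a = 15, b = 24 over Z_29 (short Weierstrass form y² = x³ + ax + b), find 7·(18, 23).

Write P = (18, 23).
Repeated addition: build up to 7P.
2P: tangent at (18, 23): λ = (3·18² + 15)/(2·23) ≡ 1/17. 17⁻¹ ≡ 12 (mod 29) since 17·12 = 204 ≡ 1, so λ ≡ 1·12 ≡ 12.
  x = λ² - 18 - 18 = 144 - 36 ≡ 21; y = λ·(18 - 21) - 23 ≡ 28. → (21, 28)
3P: (21, 28) + (18, 23). λ = (23 - 28)/(18 - 21) ≡ 24/26 mod 29. 26⁻¹ ≡ 19 (mod 29) since 26·19 = 494 ≡ 1, so λ ≡ 21.
  x = λ² - 21 - 18 = 441 - 39 ≡ 25; y = λ·(21 - 25) - 28 ≡ 4. → (25, 4)
4P: (25, 4) + (18, 23). λ = (23 - 4)/(18 - 25) ≡ 19/22 mod 29. 22⁻¹ ≡ 4 (mod 29), so λ ≡ 18.
  x = λ² - 25 - 18 = 324 - 43 ≡ 20; y = λ·(25 - 20) - 4 ≡ 28. → (20, 28)
5P: (20, 28) + (18, 23). λ = (23 - 28)/(18 - 20) ≡ 24/27 mod 29. 27⁻¹ ≡ 14 (mod 29), so λ ≡ 17.
  x = λ² - 20 - 18 = 289 - 38 ≡ 19; y = λ·(20 - 19) - 28 ≡ 18. → (19, 18)
6P: (19, 18) + (18, 23). λ = (23 - 18)/(18 - 19) ≡ 5/28 mod 29. 28⁻¹ ≡ 28 (mod 29) since 28·28 = 784 ≡ 1, so λ ≡ 24.
  x = λ² - 19 - 18 = 576 - 37 ≡ 17; y = λ·(19 - 17) - 18 ≡ 1. → (17, 1)
7P: (17, 1) + (18, 23). λ = (23 - 1)/(18 - 17) ≡ 22/1 mod 29. 1⁻¹ ≡ 1 (mod 29), so λ ≡ 22.
  x = λ² - 17 - 18 = 484 - 35 ≡ 14; y = λ·(17 - 14) - 1 ≡ 7. → (14, 7)

(14, 7)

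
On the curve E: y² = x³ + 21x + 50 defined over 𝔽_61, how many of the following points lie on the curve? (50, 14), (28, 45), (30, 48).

(50, 14): 14² ≡ 13, rhs ≡ 13 → on.
(28, 45): 45² ≡ 12, rhs ≡ 20 → off.
(30, 48): 48² ≡ 47, rhs ≡ 47 → on.

2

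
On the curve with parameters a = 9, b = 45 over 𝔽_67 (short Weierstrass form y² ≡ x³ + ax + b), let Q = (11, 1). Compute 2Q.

(2, 65)

tangent at (11, 1): λ = (3·11² + 9)/(2·1) ≡ 37/2. 2⁻¹ ≡ 34 (mod 67) since 2·34 = 68 ≡ 1, so λ ≡ 37·34 ≡ 52.
  x = λ² - 11 - 11 = 2704 - 22 ≡ 2; y = λ·(11 - 2) - 1 ≡ 65. → (2, 65)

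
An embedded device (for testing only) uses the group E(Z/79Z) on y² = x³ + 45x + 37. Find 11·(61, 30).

(30, 37)

Write Q = (61, 30).
Double-and-add on 11 = (1011)₂. Start with Q = (61, 30) for the leading 1-bit.
double: tangent at (61, 30): λ = (3·61² + 45)/(2·30) ≡ 69/60. 60⁻¹ ≡ 54 (mod 79), so λ ≡ 69·54 ≡ 13.
  x = λ² - 61 - 61 = 169 - 122 ≡ 47; y = λ·(61 - 47) - 30 ≡ 73. → (47, 73)
double: tangent at (47, 73): λ = (3·47² + 45)/(2·73) ≡ 36/67. 67⁻¹ ≡ 46 (mod 79) since 67·46 = 3082 ≡ 1, so λ ≡ 36·46 ≡ 76.
  x = λ² - 47 - 47 = 5776 - 94 ≡ 73; y = λ·(47 - 73) - 73 ≡ 5. → (73, 5)
add Q: (73, 5) + (61, 30). λ = (30 - 5)/(61 - 73) ≡ 25/67 mod 79. 67⁻¹ ≡ 46 (mod 79), so λ ≡ 44.
  x = λ² - 73 - 61 = 1936 - 134 ≡ 64; y = λ·(73 - 64) - 5 ≡ 75. → (64, 75)
double: tangent at (64, 75): λ = (3·64² + 45)/(2·75) ≡ 9/71. 71⁻¹ ≡ 69 (mod 79), so λ ≡ 9·69 ≡ 68.
  x = λ² - 64 - 64 = 4624 - 128 ≡ 72; y = λ·(64 - 72) - 75 ≡ 13. → (72, 13)
add Q: (72, 13) + (61, 30). λ = (30 - 13)/(61 - 72) ≡ 17/68 mod 79. 68⁻¹ ≡ 43 (mod 79), so λ ≡ 20.
  x = λ² - 72 - 61 = 400 - 133 ≡ 30; y = λ·(72 - 30) - 13 ≡ 37. → (30, 37)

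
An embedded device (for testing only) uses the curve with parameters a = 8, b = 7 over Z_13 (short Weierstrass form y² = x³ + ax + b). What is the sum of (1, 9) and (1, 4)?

The two points share x = 1 and their y-coordinates satisfy 9 + 4 ≡ 0 (mod 13), so they are inverses. Their sum is ∞.

O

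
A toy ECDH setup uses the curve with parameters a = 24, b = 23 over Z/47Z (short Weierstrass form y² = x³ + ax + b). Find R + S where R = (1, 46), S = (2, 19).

(21, 24)

(1, 46) + (2, 19). λ = (19 - 46)/(2 - 1) ≡ 20/1 mod 47. 1⁻¹ ≡ 1 (mod 47) since 1·1 = 1 ≡ 1, so λ ≡ 20.
  x = λ² - 1 - 2 = 400 - 3 ≡ 21; y = λ·(1 - 21) - 46 ≡ 24. → (21, 24)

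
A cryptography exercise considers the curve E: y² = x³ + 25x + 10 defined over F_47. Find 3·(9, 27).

Write G = (9, 27).
Repeated addition: build up to 3G.
2G: tangent at (9, 27): λ = (3·9² + 25)/(2·27) ≡ 33/7. 7⁻¹ ≡ 27 (mod 47) since 7·27 = 189 ≡ 1, so λ ≡ 33·27 ≡ 45.
  x = λ² - 9 - 9 = 2025 - 18 ≡ 33; y = λ·(9 - 33) - 27 ≡ 21. → (33, 21)
3G: (33, 21) + (9, 27). λ = (27 - 21)/(9 - 33) ≡ 6/23 mod 47. 23⁻¹ ≡ 45 (mod 47) since 23·45 = 1035 ≡ 1, so λ ≡ 35.
  x = λ² - 33 - 9 = 1225 - 42 ≡ 8; y = λ·(33 - 8) - 21 ≡ 8. → (8, 8)

(8, 8)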